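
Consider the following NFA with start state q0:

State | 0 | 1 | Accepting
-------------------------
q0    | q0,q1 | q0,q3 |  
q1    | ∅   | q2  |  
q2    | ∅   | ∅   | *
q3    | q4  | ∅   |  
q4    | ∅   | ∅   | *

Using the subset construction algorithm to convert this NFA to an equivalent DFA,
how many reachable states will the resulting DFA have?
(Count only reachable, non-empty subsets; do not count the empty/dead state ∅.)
Start subset: {q0}
{q0}: on 0 → {q0, q1}, on 1 → {q0, q3}
{q0, q1}: on 0 → {q0, q1}, on 1 → {q0, q2, q3}
{q0, q3}: on 0 → {q0, q1, q4}, on 1 → {q0, q3}
{q0, q2, q3}: on 0 → {q0, q1, q4}, on 1 → {q0, q3}
{q0, q1, q4}: on 0 → {q0, q1}, on 1 → {q0, q2, q3}
Reachable non-empty subsets: {q0}, {q0, q1}, {q0, q3}, {q0, q2, q3}, {q0, q1, q4} — 5 in total.

Final answer: 5 states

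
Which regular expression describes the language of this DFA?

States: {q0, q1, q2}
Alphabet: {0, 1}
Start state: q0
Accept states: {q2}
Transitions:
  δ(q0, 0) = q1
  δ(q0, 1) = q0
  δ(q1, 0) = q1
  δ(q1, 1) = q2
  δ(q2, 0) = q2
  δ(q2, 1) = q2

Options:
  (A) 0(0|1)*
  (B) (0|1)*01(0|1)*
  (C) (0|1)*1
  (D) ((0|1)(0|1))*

Testing sample strings against the DFA:
  '000' -> rejected
  '00' -> rejected
  '00' -> rejected
  '10' -> rejected
Checking each option for a counterexample:
  (A) 0(0|1)*: '0' is rejected by the DFA but matches the regex → eliminated
  (B) (0|1)*01(0|1)*: agrees with the DFA on all strings of length ≤ 4
  (C) (0|1)*1: '1' is rejected by the DFA but matches the regex → eliminated
  (D) ((0|1)(0|1))*: ε is rejected by the DFA but matches the regex → eliminated
Only (B) (0|1)*01(0|1)* is consistent with the DFA.

Final answer: (B) (0|1)*01(0|1)*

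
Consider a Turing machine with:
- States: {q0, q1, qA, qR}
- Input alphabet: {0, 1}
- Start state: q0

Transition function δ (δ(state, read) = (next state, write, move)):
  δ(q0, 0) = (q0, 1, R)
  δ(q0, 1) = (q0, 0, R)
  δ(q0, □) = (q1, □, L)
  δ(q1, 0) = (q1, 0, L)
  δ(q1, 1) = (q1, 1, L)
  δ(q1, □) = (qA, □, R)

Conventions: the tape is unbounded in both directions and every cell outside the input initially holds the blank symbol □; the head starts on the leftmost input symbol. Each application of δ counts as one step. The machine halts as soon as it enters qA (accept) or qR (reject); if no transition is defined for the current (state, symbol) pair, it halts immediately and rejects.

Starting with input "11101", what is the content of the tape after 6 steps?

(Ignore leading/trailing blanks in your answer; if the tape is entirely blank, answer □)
Step 0: [q0]11101 (head at position 0)
Step 1: δ(q0, 1) = (q0, 0, R)  ⊢  0[q0]1101 (head at position 1)
Step 2: δ(q0, 1) = (q0, 0, R)  ⊢  00[q0]101 (head at position 2)
Step 3: δ(q0, 1) = (q0, 0, R)  ⊢  000[q0]01 (head at position 3)
Step 4: δ(q0, 0) = (q0, 1, R)  ⊢  0001[q0]1 (head at position 4)
Step 5: δ(q0, 1) = (q0, 0, R)  ⊢  00010[q0]□ (head at position 5)
Step 6: δ(q0, □) = (q1, □, L)  ⊢  0001[q1]0□ (head at position 4)
Tape after 6 steps (ignoring surrounding blanks): 00010

Final answer: Tape: 00010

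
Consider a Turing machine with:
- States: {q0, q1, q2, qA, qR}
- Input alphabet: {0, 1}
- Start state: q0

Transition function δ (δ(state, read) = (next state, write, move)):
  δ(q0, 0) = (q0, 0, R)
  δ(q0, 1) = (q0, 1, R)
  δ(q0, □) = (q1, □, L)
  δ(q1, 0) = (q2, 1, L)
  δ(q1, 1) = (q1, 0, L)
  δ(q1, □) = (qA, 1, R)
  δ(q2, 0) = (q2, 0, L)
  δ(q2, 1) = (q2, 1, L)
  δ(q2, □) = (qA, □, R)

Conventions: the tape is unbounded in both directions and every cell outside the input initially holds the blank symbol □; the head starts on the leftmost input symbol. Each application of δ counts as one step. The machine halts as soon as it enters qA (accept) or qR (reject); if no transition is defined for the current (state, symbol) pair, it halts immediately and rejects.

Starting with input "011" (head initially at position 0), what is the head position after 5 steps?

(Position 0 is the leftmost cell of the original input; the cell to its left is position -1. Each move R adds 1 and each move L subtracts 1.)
Step 0: [q0]011 (head at position 0)
Step 1: δ(q0, 0) = (q0, 0, R)  ⊢  0[q0]11 (head at position 1)
Step 2: δ(q0, 1) = (q0, 1, R)  ⊢  01[q0]1 (head at position 2)
Step 3: δ(q0, 1) = (q0, 1, R)  ⊢  011[q0]□ (head at position 3)
Step 4: δ(q0, □) = (q1, □, L)  ⊢  01[q1]1□ (head at position 2)
Step 5: δ(q1, 1) = (q1, 0, L)  ⊢  0[q1]10□ (head at position 1)
Head position after 5 steps: 1

Final answer: Position 1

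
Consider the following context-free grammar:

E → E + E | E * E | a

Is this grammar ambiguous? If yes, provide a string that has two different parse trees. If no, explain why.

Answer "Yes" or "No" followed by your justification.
Two different leftmost derivations of a + a * a:
  (1) E ⇒ E + E ⇒ a + E ⇒ a + E * E ⇒ a + a * E ⇒ a + a * a   (tree groups a + (a * a))
  (2) E ⇒ E * E ⇒ E + E * E ⇒ a + E * E ⇒ a + a * E ⇒ a + a * a   (tree groups (a + a) * a)
Two distinct leftmost derivations = two distinct parse trees, so the grammar is ambiguous.

Final answer: Yes - the string 'a + a * a' has two distinct leftmost derivations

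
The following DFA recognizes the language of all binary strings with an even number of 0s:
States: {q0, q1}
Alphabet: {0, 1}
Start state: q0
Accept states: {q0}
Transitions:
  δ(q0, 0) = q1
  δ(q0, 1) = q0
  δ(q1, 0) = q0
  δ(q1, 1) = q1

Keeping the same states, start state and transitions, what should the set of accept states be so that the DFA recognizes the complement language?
The DFA is complete (every state has a transition on every symbol), so the complement
is recognized by the same DFA with accepting and non-accepting states swapped.
Original accept states: {q0}
Complement accept states = All states - Original accept states
= {q0, q1} - {q0}
= {q1}
Complement language: strings with an ODD number of 0s

Final answer: {q1}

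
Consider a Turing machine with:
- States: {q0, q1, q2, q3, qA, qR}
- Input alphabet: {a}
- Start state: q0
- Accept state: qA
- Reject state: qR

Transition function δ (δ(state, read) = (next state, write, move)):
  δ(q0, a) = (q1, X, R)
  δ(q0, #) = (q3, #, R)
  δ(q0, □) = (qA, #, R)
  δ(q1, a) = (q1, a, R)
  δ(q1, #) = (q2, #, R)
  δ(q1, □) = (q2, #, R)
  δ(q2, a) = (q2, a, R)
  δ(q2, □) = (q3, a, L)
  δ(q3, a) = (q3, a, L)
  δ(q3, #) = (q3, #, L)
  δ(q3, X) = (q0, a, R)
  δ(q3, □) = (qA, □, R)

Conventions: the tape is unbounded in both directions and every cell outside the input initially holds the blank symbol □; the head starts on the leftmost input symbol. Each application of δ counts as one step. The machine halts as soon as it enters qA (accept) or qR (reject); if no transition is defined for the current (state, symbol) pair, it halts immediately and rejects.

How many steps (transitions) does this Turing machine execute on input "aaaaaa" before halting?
Trace (configuration after each step, as tape_left[state]tape_right with head position):
Step 0: [q0]aaaaaa (head at position 0)
Step 1: X[q1]aaaaa (head 1)
Step 2: Xa[q1]aaaa (head 2)
Step 3: Xaa[q1]aaa (head 3)
Step 4: Xaaa[q1]aa (head 4)
Step 5: Xaaaa[q1]a (head 5)
Step 6: Xaaaaa[q1]□ (head 6)
Step 7: Xaaaaa#[q2]□ (head 7)
Step 8: Xaaaaa[q3]#a (head 6)
Step 9: Xaaaa[q3]a#a (head 5)
Step 10: Xaaa[q3]aa#a (head 4)
Step 11: Xaa[q3]aaa#a (head 3)
Step 12: Xa[q3]aaaa#a (head 2)
Step 13: X[q3]aaaaa#a (head 1)
Step 14: [q3]Xaaaaa#a (head 0)
Step 15: a[q0]aaaaa#a (head 1)
Step 16: aX[q1]aaaa#a (head 2)
Step 17: aXa[q1]aaa#a (head 3)
Step 18: aXaa[q1]aa#a (head 4)
Step 19: aXaaa[q1]a#a (head 5)
Step 20: aXaaaa[q1]#a (head 6)
Step 21: aXaaaa#[q2]a (head 7)
Step 22: aXaaaa#a[q2]□ (head 8)
Step 23: aXaaaa#[q3]aa (head 7)
Step 24: aXaaaa[q3]#aa (head 6)
Step 25: aXaaa[q3]a#aa (head 5)
Step 26: aXaa[q3]aa#aa (head 4)
Step 27: aXa[q3]aaa#aa (head 3)
Step 28: aX[q3]aaaa#aa (head 2)
Step 29: a[q3]Xaaaa#aa (head 1)
Step 30: aa[q0]aaaa#aa (head 2)
Step 31: aaX[q1]aaa#aa (head 3)
Step 32: aaXa[q1]aa#aa (head 4)
Step 33: aaXaa[q1]a#aa (head 5)
Step 34: aaXaaa[q1]#aa (head 6)
Step 35: aaXaaa#[q2]aa (head 7)
Step 36: aaXaaa#a[q2]a (head 8)
Step 37: aaXaaa#aa[q2]□ (head 9)
Step 38: aaXaaa#a[q3]aa (head 8)
Step 39: aaXaaa#[q3]aaa (head 7)
Step 40: aaXaaa[q3]#aaa (head 6)
Step 41: aaXaa[q3]a#aaa (head 5)
Step 42: aaXa[q3]aa#aaa (head 4)
Step 43: aaX[q3]aaa#aaa (head 3)
Step 44: aa[q3]Xaaa#aaa (head 2)
Step 45: aaa[q0]aaa#aaa (head 3)
Step 46: aaaX[q1]aa#aaa (head 4)
Step 47: aaaXa[q1]a#aaa (head 5)
Step 48: aaaXaa[q1]#aaa (head 6)
Step 49: aaaXaa#[q2]aaa (head 7)
Step 50: aaaXaa#a[q2]aa (head 8)
Step 51: aaaXaa#aa[q2]a (head 9)
Step 52: aaaXaa#aaa[q2]□ (head 10)
Step 53: aaaXaa#aa[q3]aa (head 9)
Step 54: aaaXaa#a[q3]aaa (head 8)
Step 55: aaaXaa#[q3]aaaa (head 7)
Step 56: aaaXaa[q3]#aaaa (head 6)
Step 57: aaaXa[q3]a#aaaa (head 5)
Step 58: aaaX[q3]aa#aaaa (head 4)
Step 59: aaa[q3]Xaa#aaaa (head 3)
Step 60: aaaa[q0]aa#aaaa (head 4)
Step 61: aaaaX[q1]a#aaaa (head 5)
Step 62: aaaaXa[q1]#aaaa (head 6)
Step 63: aaaaXa#[q2]aaaa (head 7)
Step 64: aaaaXa#a[q2]aaa (head 8)
Step 65: aaaaXa#aa[q2]aa (head 9)
Step 66: aaaaXa#aaa[q2]a (head 10)
Step 67: aaaaXa#aaaa[q2]□ (head 11)
Step 68: aaaaXa#aaa[q3]aa (head 10)
Step 69: aaaaXa#aa[q3]aaa (head 9)
Step 70: aaaaXa#a[q3]aaaa (head 8)
Step 71: aaaaXa#[q3]aaaaa (head 7)
Step 72: aaaaXa[q3]#aaaaa (head 6)
Step 73: aaaaX[q3]a#aaaaa (head 5)
Step 74: aaaa[q3]Xa#aaaaa (head 4)
Step 75: aaaaa[q0]a#aaaaa (head 5)
Step 76: aaaaaX[q1]#aaaaa (head 6)
Step 77: aaaaaX#[q2]aaaaa (head 7)
Step 78: aaaaaX#a[q2]aaaa (head 8)
Step 79: aaaaaX#aa[q2]aaa (head 9)
Step 80: aaaaaX#aaa[q2]aa (head 10)
Step 81: aaaaaX#aaaa[q2]a (head 11)
Step 82: aaaaaX#aaaaa[q2]□ (head 12)
Step 83: aaaaaX#aaaa[q3]aa (head 11)
Step 84: aaaaaX#aaa[q3]aaa (head 10)
Step 85: aaaaaX#aa[q3]aaaa (head 9)
Step 86: aaaaaX#a[q3]aaaaa (head 8)
Step 87: aaaaaX#[q3]aaaaaa (head 7)
Step 88: aaaaaX[q3]#aaaaaa (head 6)
Step 89: aaaaa[q3]X#aaaaaa (head 5)
Step 90: aaaaaa[q0]#aaaaaa (head 6)
Step 91: aaaaaa#[q3]aaaaaa (head 7)
Step 92: aaaaaa[q3]#aaaaaa (head 6)
Step 93: aaaaa[q3]a#aaaaaa (head 5)
Step 94: aaaa[q3]aa#aaaaaa (head 4)
Step 95: aaa[q3]aaa#aaaaaa (head 3)
Step 96: aa[q3]aaaa#aaaaaa (head 2)
Step 97: a[q3]aaaaa#aaaaaa (head 1)
Step 98: [q3]aaaaaa#aaaaaa (head 0)
Step 99: [q3]□aaaaaa#aaaaaa (head -1)
Step 100: □[qA]aaaaaa#aaaaaa (head 0)
The machine is in qA, so it halts and accepts.
Number of transitions executed: 100.

Final answer: 100 steps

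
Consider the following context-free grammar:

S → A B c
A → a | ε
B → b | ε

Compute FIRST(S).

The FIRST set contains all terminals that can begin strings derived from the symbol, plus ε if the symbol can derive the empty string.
FIRST(A) = {a, ε} (A → a | ε) and FIRST(B) = {b, ε} (B → b | ε).
For S → A B c: add FIRST(A) minus ε = {a}; A is nullable, so also add FIRST(B) minus ε = {b}; B is nullable too, so also add FIRST(c) = {c}. The terminal c is never erased, so S is not nullable and ε is not included.
FIRST(S) = {a, b, c}.

Final answer: {a, b, c}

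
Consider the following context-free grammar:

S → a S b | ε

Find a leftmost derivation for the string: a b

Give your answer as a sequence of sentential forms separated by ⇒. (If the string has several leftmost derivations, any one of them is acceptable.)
Start with S.
Step 1: the leftmost non-terminal is S; apply S → a S b:  a S b
Step 2: the leftmost non-terminal is S; apply S → ε:  a b

Final answer: S ⇒ a S b ⇒ a b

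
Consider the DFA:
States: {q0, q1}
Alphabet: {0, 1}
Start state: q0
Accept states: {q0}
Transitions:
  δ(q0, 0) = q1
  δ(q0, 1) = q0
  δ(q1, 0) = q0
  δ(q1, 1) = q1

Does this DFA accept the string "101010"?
Processing string "101010":
  q0 --1--> q0
  q0 --0--> q1
  q1 --1--> q1
  q1 --0--> q0
  q0 --1--> q0
  q0 --0--> q1
Final state: q1
Accept states: {q0}
q1 is not an accept state, so the string is rejected.

Final answer: No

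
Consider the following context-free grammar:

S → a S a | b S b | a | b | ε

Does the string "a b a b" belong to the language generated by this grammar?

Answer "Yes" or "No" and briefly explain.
Every production places the same symbol at both ends (or yields a single symbol / ε), so every derived string is a palindrome. a b a b reversed is b a b a ≠ a b a b, so it is not a palindrome and cannot be derived (already the first step fails: the string starts with a but ends with b, so neither S → a S a nor S → b S b fits).

Final answer: No - no valid derivation exists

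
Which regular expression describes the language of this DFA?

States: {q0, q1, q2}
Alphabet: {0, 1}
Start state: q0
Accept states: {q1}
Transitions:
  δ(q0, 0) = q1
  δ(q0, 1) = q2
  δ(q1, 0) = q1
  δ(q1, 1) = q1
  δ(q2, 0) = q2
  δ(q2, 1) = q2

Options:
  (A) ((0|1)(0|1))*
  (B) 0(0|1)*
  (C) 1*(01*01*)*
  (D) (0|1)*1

Testing sample strings against the DFA:
  '1011' -> rejected
  '101' -> rejected
  '001' -> accepted
  '00' -> accepted
Checking each option for a counterexample:
  (A) ((0|1)(0|1))*: ε is rejected by the DFA but matches the regex → eliminated
  (B) 0(0|1)*: agrees with the DFA on all strings of length ≤ 4
  (C) 1*(01*01*)*: ε is rejected by the DFA but matches the regex → eliminated
  (D) (0|1)*1: '0' is accepted by the DFA but does not match the regex → eliminated
Only (B) 0(0|1)* is consistent with the DFA.

Final answer: (B) 0(0|1)*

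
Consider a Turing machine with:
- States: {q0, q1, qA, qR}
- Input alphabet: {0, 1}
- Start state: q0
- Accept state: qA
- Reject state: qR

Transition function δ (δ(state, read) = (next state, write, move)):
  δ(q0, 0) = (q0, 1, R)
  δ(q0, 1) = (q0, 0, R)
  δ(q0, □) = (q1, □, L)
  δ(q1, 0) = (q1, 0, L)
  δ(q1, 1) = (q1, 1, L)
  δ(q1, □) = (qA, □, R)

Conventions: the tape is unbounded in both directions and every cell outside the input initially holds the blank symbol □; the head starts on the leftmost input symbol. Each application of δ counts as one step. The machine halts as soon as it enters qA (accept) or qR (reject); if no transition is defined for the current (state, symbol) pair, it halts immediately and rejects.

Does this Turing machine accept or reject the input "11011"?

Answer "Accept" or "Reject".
Step 0: [q0]11011 (head at position 0)
Step 1: δ(q0, 1) = (q0, 0, R)  ⊢  0[q0]1011 (head at position 1)
Step 2: δ(q0, 1) = (q0, 0, R)  ⊢  00[q0]011 (head at position 2)
Step 3: δ(q0, 0) = (q0, 1, R)  ⊢  001[q0]11 (head at position 3)
Step 4: δ(q0, 1) = (q0, 0, R)  ⊢  0010[q0]1 (head at position 4)
Step 5: δ(q0, 1) = (q0, 0, R)  ⊢  00100[q0]□ (head at position 5)
Step 6: δ(q0, □) = (q1, □, L)  ⊢  0010[q1]0□ (head at position 4)
Step 7: δ(q1, 0) = (q1, 0, L)  ⊢  001[q1]00□ (head at position 3)
Step 8: δ(q1, 0) = (q1, 0, L)  ⊢  00[q1]100□ (head at position 2)
Step 9: δ(q1, 1) = (q1, 1, L)  ⊢  0[q1]0100□ (head at position 1)
Step 10: δ(q1, 0) = (q1, 0, L)  ⊢  [q1]00100□ (head at position 0)
Step 11: δ(q1, 0) = (q1, 0, L)  ⊢  [q1]□00100□ (head at position -1)
Step 12: δ(q1, □) = (qA, □, R)  ⊢  □[qA]00100□ (head at position 0)
The machine is in qA, so it halts and accepts.

Final answer: Accept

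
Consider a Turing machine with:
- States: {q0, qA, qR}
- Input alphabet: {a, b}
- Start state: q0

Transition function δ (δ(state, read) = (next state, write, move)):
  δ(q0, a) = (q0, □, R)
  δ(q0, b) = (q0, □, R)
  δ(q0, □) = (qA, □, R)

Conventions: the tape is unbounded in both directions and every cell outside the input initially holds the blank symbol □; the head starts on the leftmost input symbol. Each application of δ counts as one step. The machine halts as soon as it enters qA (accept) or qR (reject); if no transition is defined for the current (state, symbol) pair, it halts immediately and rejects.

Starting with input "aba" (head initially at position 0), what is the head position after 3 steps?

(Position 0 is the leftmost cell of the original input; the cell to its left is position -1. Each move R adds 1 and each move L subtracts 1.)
Step 0: [q0]aba (head at position 0)
Step 1: δ(q0, a) = (q0, □, R)  ⊢  □[q0]ba (head at position 1)
Step 2: δ(q0, b) = (q0, □, R)  ⊢  □□[q0]a (head at position 2)
Step 3: δ(q0, a) = (q0, □, R)  ⊢  □□□[q0]□ (head at position 3)
Head position after 3 steps: 3

Final answer: Position 3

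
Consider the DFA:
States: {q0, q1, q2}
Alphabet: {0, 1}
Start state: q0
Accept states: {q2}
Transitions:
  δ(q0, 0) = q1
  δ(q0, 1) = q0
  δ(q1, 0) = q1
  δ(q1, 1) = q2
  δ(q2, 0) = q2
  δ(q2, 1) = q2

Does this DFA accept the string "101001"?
Processing string "101001":
  q0 --1--> q0
  q0 --0--> q1
  q1 --1--> q2
  q2 --0--> q2
  q2 --0--> q2
  q2 --1--> q2
Final state: q2
Accept states: {q2}
q2 is an accept state, so the string is accepted.

Final answer: Yes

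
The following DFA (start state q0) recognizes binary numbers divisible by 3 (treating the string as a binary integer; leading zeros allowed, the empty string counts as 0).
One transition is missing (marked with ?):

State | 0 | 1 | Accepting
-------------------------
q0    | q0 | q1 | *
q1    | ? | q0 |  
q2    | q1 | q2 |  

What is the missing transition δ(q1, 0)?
q2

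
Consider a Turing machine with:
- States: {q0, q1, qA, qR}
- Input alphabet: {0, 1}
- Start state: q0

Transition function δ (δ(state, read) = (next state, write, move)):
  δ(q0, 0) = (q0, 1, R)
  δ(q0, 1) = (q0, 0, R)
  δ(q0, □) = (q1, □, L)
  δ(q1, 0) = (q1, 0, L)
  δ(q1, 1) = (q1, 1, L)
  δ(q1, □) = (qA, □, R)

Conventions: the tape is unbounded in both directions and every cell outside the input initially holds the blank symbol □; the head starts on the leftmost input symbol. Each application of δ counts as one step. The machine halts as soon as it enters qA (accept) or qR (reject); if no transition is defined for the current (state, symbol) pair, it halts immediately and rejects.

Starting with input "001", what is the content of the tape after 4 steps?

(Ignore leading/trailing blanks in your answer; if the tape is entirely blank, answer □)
Step 0: [q0]001 (head at position 0)
Step 1: δ(q0, 0) = (q0, 1, R)  ⊢  1[q0]01 (head at position 1)
Step 2: δ(q0, 0) = (q0, 1, R)  ⊢  11[q0]1 (head at position 2)
Step 3: δ(q0, 1) = (q0, 0, R)  ⊢  110[q0]□ (head at position 3)
Step 4: δ(q0, □) = (q1, □, L)  ⊢  11[q1]0□ (head at position 2)
Tape after 4 steps (ignoring surrounding blanks): 110

Final answer: Tape: 110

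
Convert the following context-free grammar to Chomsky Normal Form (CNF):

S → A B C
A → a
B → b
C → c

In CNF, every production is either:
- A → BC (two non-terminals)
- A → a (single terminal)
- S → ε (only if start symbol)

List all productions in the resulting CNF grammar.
The grammar has no ε-productions or unit productions to eliminate.
A → a is already in CNF (single terminal) – keep it.
B → b is already in CNF (single terminal) – keep it.
C → c is already in CNF (single terminal) – keep it.
S → A B C has 3 symbols on the right: break it into binary productions S → A X0, X0 → B C.
Resulting CNF grammar (5 productions): A → a; B → b; C → c; S → A X0; X0 → B C

Final answer: A → a; B → b; C → c; S → A X0; X0 → B C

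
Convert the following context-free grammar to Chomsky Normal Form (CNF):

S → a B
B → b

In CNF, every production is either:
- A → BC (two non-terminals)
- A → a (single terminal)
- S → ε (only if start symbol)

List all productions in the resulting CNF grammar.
The grammar has no ε-productions or unit productions to eliminate.
S → a B has terminal a in a right-hand side of length ≥ 2: introduce T_a → a and use T_a in place of a.
B → b is already in CNF (single terminal) – keep it.
S → a B becomes S → T_a B.
Resulting CNF grammar (3 productions): T_a → a; B → b; S → T_a B

Final answer: T_a → a; B → b; S → T_a B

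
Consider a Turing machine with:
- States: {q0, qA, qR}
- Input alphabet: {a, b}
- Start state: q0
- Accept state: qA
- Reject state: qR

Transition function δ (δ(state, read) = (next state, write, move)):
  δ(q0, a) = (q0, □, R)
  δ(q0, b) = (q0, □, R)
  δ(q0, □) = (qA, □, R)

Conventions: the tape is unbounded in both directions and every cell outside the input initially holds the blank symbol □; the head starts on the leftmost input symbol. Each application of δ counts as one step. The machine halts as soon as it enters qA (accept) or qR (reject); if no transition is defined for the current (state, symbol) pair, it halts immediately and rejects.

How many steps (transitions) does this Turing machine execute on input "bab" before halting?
Step 0: [q0]bab (head at position 0)
Step 1: δ(q0, b) = (q0, □, R)  ⊢  □[q0]ab (head at position 1)
Step 2: δ(q0, a) = (q0, □, R)  ⊢  □□[q0]b (head at position 2)
Step 3: δ(q0, b) = (q0, □, R)  ⊢  □□□[q0]□ (head at position 3)
Step 4: δ(q0, □) = (qA, □, R)  ⊢  □□□□[qA]□ (head at position 4)
The machine is in qA, so it halts and accepts.
Number of transitions executed: 4.

Final answer: 4 steps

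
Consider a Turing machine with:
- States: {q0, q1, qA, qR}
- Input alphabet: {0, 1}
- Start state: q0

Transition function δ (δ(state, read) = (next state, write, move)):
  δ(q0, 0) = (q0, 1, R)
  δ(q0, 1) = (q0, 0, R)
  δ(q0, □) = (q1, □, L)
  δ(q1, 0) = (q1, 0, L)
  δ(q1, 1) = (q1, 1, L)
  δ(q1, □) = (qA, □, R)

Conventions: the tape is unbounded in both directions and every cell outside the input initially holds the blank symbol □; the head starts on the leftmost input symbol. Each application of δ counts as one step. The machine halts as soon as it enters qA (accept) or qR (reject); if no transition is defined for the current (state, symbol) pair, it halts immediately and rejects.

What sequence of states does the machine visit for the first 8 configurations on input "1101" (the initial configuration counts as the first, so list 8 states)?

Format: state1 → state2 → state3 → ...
Step 0: [q0]1101 (head at position 0)
Step 1: δ(q0, 1) = (q0, 0, R)  ⊢  0[q0]101 (head at position 1)
Step 2: δ(q0, 1) = (q0, 0, R)  ⊢  00[q0]01 (head at position 2)
Step 3: δ(q0, 0) = (q0, 1, R)  ⊢  001[q0]1 (head at position 3)
Step 4: δ(q0, 1) = (q0, 0, R)  ⊢  0010[q0]□ (head at position 4)
Step 5: δ(q0, □) = (q1, □, L)  ⊢  001[q1]0□ (head at position 3)
Step 6: δ(q1, 0) = (q1, 0, L)  ⊢  00[q1]10□ (head at position 2)
Step 7: δ(q1, 1) = (q1, 1, L)  ⊢  0[q1]010□ (head at position 1)
Reading off the states of these 8 configurations: q0 → q0 → q0 → q0 → q0 → q1 → q1 → q1

Final answer: q0 → q0 → q0 → q0 → q0 → q1 → q1 → q1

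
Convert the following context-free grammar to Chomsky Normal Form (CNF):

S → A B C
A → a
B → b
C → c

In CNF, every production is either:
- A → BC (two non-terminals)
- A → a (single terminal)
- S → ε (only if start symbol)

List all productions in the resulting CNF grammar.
The grammar has no ε-productions or unit productions to eliminate.
A → a is already in CNF (single terminal) – keep it.
B → b is already in CNF (single terminal) – keep it.
C → c is already in CNF (single terminal) – keep it.
S → A B C has 3 symbols on the right: break it into binary productions S → A X0, X0 → B C.
Resulting CNF grammar (5 productions): A → a; B → b; C → c; S → A X0; X0 → B C

Final answer: A → a; B → b; C → c; S → A X0; X0 → B C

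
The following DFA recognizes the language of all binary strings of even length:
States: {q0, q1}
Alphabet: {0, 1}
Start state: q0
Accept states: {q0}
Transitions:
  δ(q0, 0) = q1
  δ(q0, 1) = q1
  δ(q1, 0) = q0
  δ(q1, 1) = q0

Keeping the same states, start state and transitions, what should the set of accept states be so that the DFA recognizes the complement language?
The DFA is complete (every state has a transition on every symbol), so the complement
is recognized by the same DFA with accepting and non-accepting states swapped.
Original accept states: {q0}
Complement accept states = All states - Original accept states
= {q0, q1} - {q0}
= {q1}
Complement language: strings of ODD length

Final answer: {q1}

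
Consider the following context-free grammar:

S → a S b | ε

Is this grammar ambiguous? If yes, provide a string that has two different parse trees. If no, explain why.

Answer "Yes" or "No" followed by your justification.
At every step exactly one production applies: if the remaining string to generate is non-empty it starts with a and ends with b, forcing S → a S b; if it is empty, S → ε is forced. Hence each string a^n b^n has exactly one derivation (S → a S b applied n times, then S → ε) and one parse tree.

Final answer: No - the grammar is unambiguous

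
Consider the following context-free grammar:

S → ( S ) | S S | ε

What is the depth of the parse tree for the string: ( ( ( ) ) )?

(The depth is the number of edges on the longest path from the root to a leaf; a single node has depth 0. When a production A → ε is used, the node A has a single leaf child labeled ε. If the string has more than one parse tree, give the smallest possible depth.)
The string is 3 nested pairs. The shallowest parse tree applies S → ( S ) 3 times (one node per nested pair, each a child of the previous) and then S → ε in the middle.
S nodes at depths 0..3, ε leaf at depth 4; parentheses leaves are at depths 1..3.
(Using S → S S with an S → ε child anywhere only adds levels, so it cannot give a shallower tree.)
Depth = 4.

Final answer: 4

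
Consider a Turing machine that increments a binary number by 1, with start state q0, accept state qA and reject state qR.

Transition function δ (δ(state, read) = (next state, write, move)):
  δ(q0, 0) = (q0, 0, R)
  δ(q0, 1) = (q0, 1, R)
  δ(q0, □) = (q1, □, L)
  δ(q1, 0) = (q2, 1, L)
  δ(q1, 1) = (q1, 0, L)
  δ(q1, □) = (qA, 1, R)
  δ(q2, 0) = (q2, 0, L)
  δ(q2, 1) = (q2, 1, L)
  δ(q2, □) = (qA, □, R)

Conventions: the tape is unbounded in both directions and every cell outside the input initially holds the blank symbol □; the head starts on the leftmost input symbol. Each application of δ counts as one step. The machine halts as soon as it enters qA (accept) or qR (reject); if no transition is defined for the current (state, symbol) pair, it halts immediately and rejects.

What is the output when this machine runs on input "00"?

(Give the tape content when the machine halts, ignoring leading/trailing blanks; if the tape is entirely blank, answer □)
Step 0: [q0]00 (head at position 0)
Step 1: δ(q0, 0) = (q0, 0, R)  ⊢  0[q0]0 (head at position 1)
Step 2: δ(q0, 0) = (q0, 0, R)  ⊢  00[q0]□ (head at position 2)
Step 3: δ(q0, □) = (q1, □, L)  ⊢  0[q1]0□ (head at position 1)
Step 4: δ(q1, 0) = (q2, 1, L)  ⊢  [q2]01□ (head at position 0)
Step 5: δ(q2, 0) = (q2, 0, L)  ⊢  [q2]□01□ (head at position -1)
Step 6: δ(q2, □) = (qA, □, R)  ⊢  □[qA]01□ (head at position 0)
The machine is in qA, so it halts and accepts.
Tape content when halted (ignoring surrounding blanks): 01

Final answer: Output: 01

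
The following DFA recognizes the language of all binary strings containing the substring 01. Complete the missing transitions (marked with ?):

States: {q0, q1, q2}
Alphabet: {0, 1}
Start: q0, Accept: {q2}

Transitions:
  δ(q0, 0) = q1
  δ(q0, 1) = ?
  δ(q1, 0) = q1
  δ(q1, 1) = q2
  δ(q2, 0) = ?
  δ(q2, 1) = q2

What each state remembers (consistent with the given transitions and accept states):
  q0: 01 not seen yet and the last symbol was not 0
  q1: 01 not seen yet and the last symbol was 0
  q2: the substring 01 has already been seen
Filling in the missing entries:
  δ(q0, 1): in q0 (01 not seen yet and the last symbol was not 0), after reading 1 we have: 01 not seen yet and the last symbol was not 0 → q0
  δ(q2, 0): in q2 (the substring 01 has already been seen), after reading 0 we have: the substring 01 has already been seen → q2

Final answer: δ(q0, 1) = q0; δ(q2, 0) = q2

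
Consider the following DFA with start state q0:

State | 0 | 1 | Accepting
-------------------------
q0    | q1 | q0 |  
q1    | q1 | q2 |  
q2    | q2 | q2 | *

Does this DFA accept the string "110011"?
Start in q0.
Read '1': q0 → q0
Read '1': q0 → q0
Read '0': q0 → q1
Read '0': q1 → q1
Read '1': q1 → q2
Read '1': q2 → q2
Final state q2 is accepting, so the string is accepted.

Final answer: Yes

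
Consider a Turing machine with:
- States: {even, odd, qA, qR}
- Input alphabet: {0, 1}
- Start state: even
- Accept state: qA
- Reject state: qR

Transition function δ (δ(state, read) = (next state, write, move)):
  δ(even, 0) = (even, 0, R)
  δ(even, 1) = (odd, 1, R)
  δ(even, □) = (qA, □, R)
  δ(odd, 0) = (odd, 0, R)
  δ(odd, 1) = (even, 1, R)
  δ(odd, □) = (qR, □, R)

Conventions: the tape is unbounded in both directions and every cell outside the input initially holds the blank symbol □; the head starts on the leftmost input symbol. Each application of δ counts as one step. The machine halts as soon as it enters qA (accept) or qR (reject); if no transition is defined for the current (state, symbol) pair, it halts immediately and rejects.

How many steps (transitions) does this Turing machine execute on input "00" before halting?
Step 0: [even]00 (head at position 0)
Step 1: δ(even, 0) = (even, 0, R)  ⊢  0[even]0 (head at position 1)
Step 2: δ(even, 0) = (even, 0, R)  ⊢  00[even]□ (head at position 2)
Step 3: δ(even, □) = (qA, □, R)  ⊢  00□[qA]□ (head at position 3)
The machine is in qA, so it halts and accepts.
Number of transitions executed: 3.

Final answer: 3 steps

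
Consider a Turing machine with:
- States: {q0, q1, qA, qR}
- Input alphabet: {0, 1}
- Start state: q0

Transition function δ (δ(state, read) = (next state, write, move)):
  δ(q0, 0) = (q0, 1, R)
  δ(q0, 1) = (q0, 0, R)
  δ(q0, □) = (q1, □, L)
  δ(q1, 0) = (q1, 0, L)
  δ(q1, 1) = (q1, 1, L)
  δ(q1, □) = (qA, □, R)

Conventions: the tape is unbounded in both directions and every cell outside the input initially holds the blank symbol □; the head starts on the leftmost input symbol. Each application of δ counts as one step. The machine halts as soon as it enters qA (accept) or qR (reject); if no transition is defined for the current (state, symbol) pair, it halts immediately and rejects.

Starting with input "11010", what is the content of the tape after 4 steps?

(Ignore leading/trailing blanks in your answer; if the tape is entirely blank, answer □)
Step 0: [q0]11010 (head at position 0)
Step 1: δ(q0, 1) = (q0, 0, R)  ⊢  0[q0]1010 (head at position 1)
Step 2: δ(q0, 1) = (q0, 0, R)  ⊢  00[q0]010 (head at position 2)
Step 3: δ(q0, 0) = (q0, 1, R)  ⊢  001[q0]10 (head at position 3)
Step 4: δ(q0, 1) = (q0, 0, R)  ⊢  0010[q0]0 (head at position 4)
Tape after 4 steps (ignoring surrounding blanks): 00100

Final answer: Tape: 00100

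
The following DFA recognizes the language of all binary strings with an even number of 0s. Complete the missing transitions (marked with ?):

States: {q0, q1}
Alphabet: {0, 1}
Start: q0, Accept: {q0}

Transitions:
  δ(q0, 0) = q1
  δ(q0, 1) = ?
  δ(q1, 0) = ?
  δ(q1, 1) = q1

What each state remembers (consistent with the given transitions and accept states):
  q0: an even number of 0s has been read so far
  q1: an odd number of 0s has been read so far
Filling in the missing entries:
  δ(q0, 1): in q0 (an even number of 0s has been read so far), after reading 1 we have: an even number of 0s has been read so far → q0
  δ(q1, 0): in q1 (an odd number of 0s has been read so far), after reading 0 we have: an even number of 0s has been read so far → q0

Final answer: δ(q0, 1) = q0; δ(q1, 0) = q0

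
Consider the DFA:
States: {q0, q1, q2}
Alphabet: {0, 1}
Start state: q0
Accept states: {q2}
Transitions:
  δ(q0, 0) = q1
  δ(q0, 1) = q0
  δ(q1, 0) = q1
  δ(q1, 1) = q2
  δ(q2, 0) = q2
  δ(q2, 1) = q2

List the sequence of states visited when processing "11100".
Starting at q0
Read '1': q0 -> q0
Read '1': q0 -> q0
Read '1': q0 -> q0
Read '0': q0 -> q1
Read '0': q1 -> q1

Final answer: q0 -> q0 -> q0 -> q0 -> q1 -> q1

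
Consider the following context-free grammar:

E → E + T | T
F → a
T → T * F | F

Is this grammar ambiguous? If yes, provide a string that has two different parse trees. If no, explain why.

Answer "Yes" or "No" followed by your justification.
This is the standard stratified expression grammar: '+' is introduced only by the left-recursive rule E → E + T and '*' only by the left-recursive rule T → T * F, with F → a. For any string, the last '+' must be the one produced at the root E (everything after it is a T containing no '+'), and likewise within each T the last '*' is produced at its root. This fixes the parse tree uniquely (left-associative, '*' binding tighter than '+'), so every string has exactly one parse tree.

Final answer: No - the grammar is unambiguous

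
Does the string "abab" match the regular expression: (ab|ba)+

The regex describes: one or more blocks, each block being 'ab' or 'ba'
Yes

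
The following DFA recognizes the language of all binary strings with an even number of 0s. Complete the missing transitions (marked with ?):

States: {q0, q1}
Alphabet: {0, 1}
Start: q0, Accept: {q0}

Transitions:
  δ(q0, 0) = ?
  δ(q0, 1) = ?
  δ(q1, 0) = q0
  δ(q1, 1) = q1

What each state remembers (consistent with the given transitions and accept states):
  q0: an even number of 0s has been read so far
  q1: an odd number of 0s has been read so far
Filling in the missing entries:
  δ(q0, 0): in q0 (an even number of 0s has been read so far), after reading 0 we have: an odd number of 0s has been read so far → q1
  δ(q0, 1): in q0 (an even number of 0s has been read so far), after reading 1 we have: an even number of 0s has been read so far → q0

Final answer: δ(q0, 0) = q1; δ(q0, 1) = q0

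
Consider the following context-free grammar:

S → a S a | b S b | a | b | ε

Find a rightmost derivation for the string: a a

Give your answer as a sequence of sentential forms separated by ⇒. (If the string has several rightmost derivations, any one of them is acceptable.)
Start with S.
Step 1: the rightmost non-terminal is S; apply S → a S a:  a S a
Step 2: the rightmost non-terminal is S; apply S → ε:  a a

Final answer: S ⇒ a S a ⇒ a a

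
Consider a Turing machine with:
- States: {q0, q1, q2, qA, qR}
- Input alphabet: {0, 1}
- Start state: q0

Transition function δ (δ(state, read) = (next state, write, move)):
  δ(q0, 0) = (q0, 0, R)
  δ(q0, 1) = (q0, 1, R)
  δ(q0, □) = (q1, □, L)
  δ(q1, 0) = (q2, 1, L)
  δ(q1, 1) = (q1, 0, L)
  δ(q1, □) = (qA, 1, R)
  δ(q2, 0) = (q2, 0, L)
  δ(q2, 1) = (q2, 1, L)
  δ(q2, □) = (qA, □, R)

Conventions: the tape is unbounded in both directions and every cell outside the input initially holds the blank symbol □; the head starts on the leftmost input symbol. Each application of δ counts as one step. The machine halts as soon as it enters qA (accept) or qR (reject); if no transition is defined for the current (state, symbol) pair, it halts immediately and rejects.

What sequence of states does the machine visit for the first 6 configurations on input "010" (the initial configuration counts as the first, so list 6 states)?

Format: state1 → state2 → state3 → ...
Step 0: [q0]010 (head at position 0)
Step 1: δ(q0, 0) = (q0, 0, R)  ⊢  0[q0]10 (head at position 1)
Step 2: δ(q0, 1) = (q0, 1, R)  ⊢  01[q0]0 (head at position 2)
Step 3: δ(q0, 0) = (q0, 0, R)  ⊢  010[q0]□ (head at position 3)
Step 4: δ(q0, □) = (q1, □, L)  ⊢  01[q1]0□ (head at position 2)
Step 5: δ(q1, 0) = (q2, 1, L)  ⊢  0[q2]11□ (head at position 1)
Reading off the states of these 6 configurations: q0 → q0 → q0 → q0 → q1 → q2

Final answer: q0 → q0 → q0 → q0 → q1 → q2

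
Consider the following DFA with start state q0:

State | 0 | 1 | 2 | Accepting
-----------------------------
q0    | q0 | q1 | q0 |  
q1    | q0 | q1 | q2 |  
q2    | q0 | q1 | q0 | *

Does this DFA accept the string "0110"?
Start in q0.
Read '0': q0 → q0
Read '1': q0 → q1
Read '1': q1 → q1
Read '0': q1 → q0
Final state q0 is not accepting, so the string is rejected.

Final answer: No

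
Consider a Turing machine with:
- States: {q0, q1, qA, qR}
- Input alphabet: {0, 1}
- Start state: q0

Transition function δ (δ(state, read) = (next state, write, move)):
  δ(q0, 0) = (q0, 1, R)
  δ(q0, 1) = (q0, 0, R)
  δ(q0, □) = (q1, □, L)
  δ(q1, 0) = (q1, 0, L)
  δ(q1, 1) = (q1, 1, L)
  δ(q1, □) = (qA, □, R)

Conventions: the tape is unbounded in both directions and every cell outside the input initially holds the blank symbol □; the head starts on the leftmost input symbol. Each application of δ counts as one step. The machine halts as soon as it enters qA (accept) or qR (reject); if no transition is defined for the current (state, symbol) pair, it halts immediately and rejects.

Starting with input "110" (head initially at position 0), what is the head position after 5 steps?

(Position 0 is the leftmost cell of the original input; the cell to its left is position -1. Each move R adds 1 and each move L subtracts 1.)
Step 0: [q0]110 (head at position 0)
Step 1: δ(q0, 1) = (q0, 0, R)  ⊢  0[q0]10 (head at position 1)
Step 2: δ(q0, 1) = (q0, 0, R)  ⊢  00[q0]0 (head at position 2)
Step 3: δ(q0, 0) = (q0, 1, R)  ⊢  001[q0]□ (head at position 3)
Step 4: δ(q0, □) = (q1, □, L)  ⊢  00[q1]1□ (head at position 2)
Step 5: δ(q1, 1) = (q1, 1, L)  ⊢  0[q1]01□ (head at position 1)
Head position after 5 steps: 1

Final answer: Position 1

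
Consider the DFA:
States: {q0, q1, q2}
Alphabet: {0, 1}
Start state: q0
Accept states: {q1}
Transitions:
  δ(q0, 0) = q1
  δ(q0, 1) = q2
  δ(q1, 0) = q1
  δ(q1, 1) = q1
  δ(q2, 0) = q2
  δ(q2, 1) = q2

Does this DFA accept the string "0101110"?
Processing string "0101110":
  q0 --0--> q1
  q1 --1--> q1
  q1 --0--> q1
  q1 --1--> q1
  q1 --1--> q1
  q1 --1--> q1
  q1 --0--> q1
Final state: q1
Accept states: {q1}
q1 is an accept state, so the string is accepted.

Final answer: Yes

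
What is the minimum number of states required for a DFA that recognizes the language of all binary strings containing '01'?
Language: binary strings containing '01'
Lower bound (Myhill–Nerode): the prefixes ε, 0, 01 are pairwise distinguishable:
  ε vs 01: suffix ε distinguishes them (ε is rejected, 01 is accepted)
  0 vs 01: suffix ε distinguishes them (0 is rejected, 01 is accepted)
  ε vs 0: suffix 1 distinguishes them (ε·1 = 1 is rejected, 0·1 = 01 is accepted)
So any DFA needs at least 3 states.
Upper bound: a DFA with 3 states exists (one state per class above: 'no progress', 'last symbol 0', and 'seen 01' (accepting sink)).
Minimum states: 3

Final answer: 3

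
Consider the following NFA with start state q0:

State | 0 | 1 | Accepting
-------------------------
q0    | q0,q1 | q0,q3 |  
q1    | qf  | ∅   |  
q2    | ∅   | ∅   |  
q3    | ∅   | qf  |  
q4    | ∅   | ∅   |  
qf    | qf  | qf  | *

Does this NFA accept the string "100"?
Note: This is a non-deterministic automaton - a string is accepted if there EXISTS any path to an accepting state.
Track the set of states the NFA could be in: start {q0}
Read '1': {q0} → {q0, q3}
Read '0': {q0, q3} → {q0, q1}
Read '0': {q0, q1} → {q0, q1, qf}
Final set {q0, q1, qf} contains accepting state(s) {qf} → accepted.

Final answer: Yes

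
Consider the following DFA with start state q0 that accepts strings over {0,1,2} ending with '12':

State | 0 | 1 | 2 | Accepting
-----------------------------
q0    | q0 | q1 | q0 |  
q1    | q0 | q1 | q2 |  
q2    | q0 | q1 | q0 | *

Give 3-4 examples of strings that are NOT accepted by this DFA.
Any strings that end in a non-accepting state work; for example:
"102": q0 → q1 → q0 → q0; q0 is not accepting → rejected
"220": q0 → q0 → q0 → q0; q0 is not accepting → rejected
"1020": q0 → q1 → q0 → q0 → q0; q0 is not accepting → rejected
"1122": q0 → q1 → q1 → q2 → q0; q0 is not accepting → rejected

Final answer: "102", "220", "1020", "1122"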